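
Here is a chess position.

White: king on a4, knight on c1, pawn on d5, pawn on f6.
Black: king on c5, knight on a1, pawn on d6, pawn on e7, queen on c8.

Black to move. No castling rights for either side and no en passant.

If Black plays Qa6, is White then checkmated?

After Qa6: white king on a4; in check: yes, from the black queen on a6.
King squares — a3: attacked by Qa6; b3: attacked by Na1; b4: attacked by Kc5; a5: attacked by Qa6; b5: attacked by Kc5.
White has no legal moves → checkmate.

yes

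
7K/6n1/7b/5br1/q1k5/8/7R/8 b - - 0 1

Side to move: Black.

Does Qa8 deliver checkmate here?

After Qa8: white king on h8; in check: yes, from the black queen on a8.
King squares — g7: attacked by Rg5; h7: attacked by Bf5; g8: attacked by Qa8.
White has no legal moves → checkmate.

yes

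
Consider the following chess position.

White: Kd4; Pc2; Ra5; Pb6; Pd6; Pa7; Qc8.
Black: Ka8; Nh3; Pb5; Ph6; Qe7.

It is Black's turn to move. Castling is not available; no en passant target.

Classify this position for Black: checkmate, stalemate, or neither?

checkmate

Black to move; black king on a8.
In check: yes, from the white queen on c8.
King squares — a7: attacked by Ra5; b7: attacked by Qc8; b8: attacked by Pa7.
Legal moves for Black: none.
In check with no legal moves → checkmate.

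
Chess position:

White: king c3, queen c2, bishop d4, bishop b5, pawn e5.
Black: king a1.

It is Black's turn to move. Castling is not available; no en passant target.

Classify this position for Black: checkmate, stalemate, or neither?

stalemate

Black to move; black king on a1.
In check: no.
King squares — b1: attacked by Qc2; a2: attacked by Qc2; b2: attacked by Qc2.
Legal moves for Black: none.
Not in check and no legal moves → stalemate.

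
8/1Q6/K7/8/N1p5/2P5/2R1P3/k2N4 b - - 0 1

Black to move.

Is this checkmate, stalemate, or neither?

Black to move; black king on a1.
In check: no.
King squares — b1: attacked by Qb7; a2: attacked by Rc2; b2: attacked by Nd1.
Legal moves for Black: none.
Not in check and no legal moves → stalemate.

stalemate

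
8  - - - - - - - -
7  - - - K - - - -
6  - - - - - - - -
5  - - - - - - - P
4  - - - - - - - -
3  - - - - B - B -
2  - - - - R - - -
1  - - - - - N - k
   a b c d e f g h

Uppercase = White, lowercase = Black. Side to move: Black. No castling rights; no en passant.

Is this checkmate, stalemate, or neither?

Black to move; black king on h1.
In check: no.
King squares — g1: attacked by Be3; g2: attacked by Re2; h2: attacked by Nf1.
Legal moves for Black: none.
Not in check and no legal moves → stalemate.

stalemate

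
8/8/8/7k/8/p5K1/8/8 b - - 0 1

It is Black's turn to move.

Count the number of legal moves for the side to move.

Black to move; king on h5.
In check: no.
Legal moves: Kh6, Kg6, Kg5, a2.
Count: 4.

4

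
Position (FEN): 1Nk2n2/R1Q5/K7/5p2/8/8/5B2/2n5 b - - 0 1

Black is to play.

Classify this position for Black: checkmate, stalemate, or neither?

Black to move; black king on c8.
In check: yes, from the white queen on c7.
King squares — b7: attacked by Ka6; c7: attacked by Ra7; d7: attacked by Qc7; b8: attacked by Qc7; d8: attacked by Qc7.
Legal moves for Black: none.
In check with no legal moves → checkmate.

checkmate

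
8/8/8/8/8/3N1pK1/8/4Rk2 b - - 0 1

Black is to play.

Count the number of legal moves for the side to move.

0

Black to move; king on f1.
In check: yes, from the white rook on e1.
Legal moves: none.
Count: 0.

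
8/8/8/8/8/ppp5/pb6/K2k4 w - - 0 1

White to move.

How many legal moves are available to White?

White to move; king on a1.
In check: yes, from the black bishop on b2.
Legal moves: none.
Count: 0.

0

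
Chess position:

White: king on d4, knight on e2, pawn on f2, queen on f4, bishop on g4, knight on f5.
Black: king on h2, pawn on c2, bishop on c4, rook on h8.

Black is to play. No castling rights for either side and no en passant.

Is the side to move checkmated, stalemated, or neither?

neither

Black to move; black king on h2.
In check: yes, from the white queen on f4.
Legal moves for Black: Kg2, Kh1.
Black is in check but has 2 legal moves → neither.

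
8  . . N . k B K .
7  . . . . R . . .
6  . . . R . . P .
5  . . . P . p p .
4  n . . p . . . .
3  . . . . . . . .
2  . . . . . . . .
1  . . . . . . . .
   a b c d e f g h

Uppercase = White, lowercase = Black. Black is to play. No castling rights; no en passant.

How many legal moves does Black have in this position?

0

Black to move; king on e8.
In check: yes, from the white rook on e7.
Legal moves: none.
Count: 0.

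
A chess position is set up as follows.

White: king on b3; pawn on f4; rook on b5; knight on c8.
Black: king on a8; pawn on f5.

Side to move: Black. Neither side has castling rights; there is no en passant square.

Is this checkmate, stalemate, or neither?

stalemate

Black to move; black king on a8.
In check: no.
King squares — a7: attacked by Nc8; b7: attacked by Rb5; b8: attacked by Rb5.
Legal moves for Black: none.
Not in check and no legal moves → stalemate.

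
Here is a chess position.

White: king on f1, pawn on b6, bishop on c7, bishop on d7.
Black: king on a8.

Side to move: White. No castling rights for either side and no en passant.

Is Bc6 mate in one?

After Bc6: black king on a8; in check: yes, from the white bishop on c6.
King squares — a7: attacked by Pb6; b7: attacked by Bc6; b8: attacked by Bc7.
Black has no legal moves → checkmate.

yes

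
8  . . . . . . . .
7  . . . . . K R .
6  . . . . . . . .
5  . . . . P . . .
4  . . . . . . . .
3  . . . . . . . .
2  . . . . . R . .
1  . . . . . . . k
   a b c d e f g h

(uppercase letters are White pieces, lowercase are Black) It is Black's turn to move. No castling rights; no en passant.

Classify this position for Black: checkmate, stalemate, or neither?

Black to move; black king on h1.
In check: no.
King squares — g1: attacked by Rg7; g2: attacked by Rf2; h2: attacked by Rf2.
Legal moves for Black: none.
Not in check and no legal moves → stalemate.

stalemate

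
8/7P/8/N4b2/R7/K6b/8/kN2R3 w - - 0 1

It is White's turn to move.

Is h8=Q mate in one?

yes

After h8=Q: black king on a1; in check: yes, from the white queen on h8.
King squares — b1: attacked by Re1; a2: attacked by Ka3; b2: attacked by Ka3.
Black has no legal moves → checkmate.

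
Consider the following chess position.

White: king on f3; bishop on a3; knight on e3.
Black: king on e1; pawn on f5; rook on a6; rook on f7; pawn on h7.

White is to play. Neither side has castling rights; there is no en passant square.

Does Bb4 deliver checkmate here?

After Bb4: black king on e1; in check: yes, from the white bishop on b4.
King squares — d1: attacked by Ne3; f1: attacked by Ne3; d2: attacked by Bb4; e2: attacked by Kf3; f2: attacked by Kf3.
Black has no legal moves → checkmate.

yes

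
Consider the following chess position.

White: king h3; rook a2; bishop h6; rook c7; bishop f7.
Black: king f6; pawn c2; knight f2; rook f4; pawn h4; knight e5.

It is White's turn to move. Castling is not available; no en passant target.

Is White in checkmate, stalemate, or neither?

neither

White to move; white king on h3.
In check: yes, from the black knight on f2.
Legal moves for White: Kh2, Kg2.
White is in check but has 2 legal moves → neither.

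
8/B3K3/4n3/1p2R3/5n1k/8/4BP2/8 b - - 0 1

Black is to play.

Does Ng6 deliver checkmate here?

After Ng6: white king on e7; in check: yes, from the black knight on g6.
White has 6 legal replies: Ke8, Kf7, Kd7, Kf6, Kxe6, Kd6.
In check but a legal move exists → not checkmate.

no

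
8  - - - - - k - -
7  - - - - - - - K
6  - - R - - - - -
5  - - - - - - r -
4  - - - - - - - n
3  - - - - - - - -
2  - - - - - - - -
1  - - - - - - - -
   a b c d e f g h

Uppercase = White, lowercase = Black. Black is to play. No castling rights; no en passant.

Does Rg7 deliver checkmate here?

After Rg7: white king on h7; in check: yes, from the black rook on g7.
White has 2 legal replies: Kh8, Kh6.
In check but a legal move exists → not checkmate.

no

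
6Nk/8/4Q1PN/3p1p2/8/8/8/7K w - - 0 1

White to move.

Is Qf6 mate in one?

yes

After Qf6: black king on h8; in check: yes, from the white queen on f6.
King squares — g7: attacked by Qf6; h7: attacked by Pg6; g8: attacked by Nh6.
Black has no legal moves → checkmate.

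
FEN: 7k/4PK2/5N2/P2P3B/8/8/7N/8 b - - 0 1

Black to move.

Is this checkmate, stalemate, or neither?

Black to move; black king on h8.
In check: no.
King squares — g7: attacked by Kf7; h7: attacked by Nf6; g8: attacked by Nf6.
Legal moves for Black: none.
Not in check and no legal moves → stalemate.

stalemate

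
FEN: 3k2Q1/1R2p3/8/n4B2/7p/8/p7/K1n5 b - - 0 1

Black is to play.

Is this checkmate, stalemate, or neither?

Black to move; black king on d8.
In check: yes, from the white queen on g8.
King squares — c7: attacked by Rb7; d7: attacked by Bf5; e7: own pawn; c8: attacked by Bf5; e8: attacked by Qg8.
Legal moves for Black: none.
In check with no legal moves → checkmate.

checkmate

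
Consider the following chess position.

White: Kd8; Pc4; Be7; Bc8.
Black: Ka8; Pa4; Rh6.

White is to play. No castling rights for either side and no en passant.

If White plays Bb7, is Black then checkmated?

After Bb7: black king on a8; in check: yes, from the white bishop on b7.
Black has 3 legal replies: Kb8, Kxb7, Ka7.
In check but a legal move exists → not checkmate.

no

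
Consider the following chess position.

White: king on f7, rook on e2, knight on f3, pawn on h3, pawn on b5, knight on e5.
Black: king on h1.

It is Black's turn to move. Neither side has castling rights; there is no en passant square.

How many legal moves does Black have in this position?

Black to move; king on h1.
In check: no.
Legal moves: none.
Count: 0.

0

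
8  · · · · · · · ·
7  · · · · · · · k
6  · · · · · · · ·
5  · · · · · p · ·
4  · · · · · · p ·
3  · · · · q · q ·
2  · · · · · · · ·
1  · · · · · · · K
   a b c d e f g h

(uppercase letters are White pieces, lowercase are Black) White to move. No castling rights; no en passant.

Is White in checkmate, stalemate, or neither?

stalemate

White to move; white king on h1.
In check: no.
King squares — g1: attacked by Qe3; g2: attacked by Qg3; h2: attacked by Qg3.
Legal moves for White: none.
Not in check and no legal moves → stalemate.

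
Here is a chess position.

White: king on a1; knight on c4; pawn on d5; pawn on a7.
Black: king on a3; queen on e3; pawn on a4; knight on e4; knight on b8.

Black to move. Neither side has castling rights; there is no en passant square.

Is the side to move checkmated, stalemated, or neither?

neither

Black to move; black king on a3.
In check: yes, from the white knight on c4.
Legal moves for Black: Kb4, Kb3.
Black is in check but has 2 legal moves → neither.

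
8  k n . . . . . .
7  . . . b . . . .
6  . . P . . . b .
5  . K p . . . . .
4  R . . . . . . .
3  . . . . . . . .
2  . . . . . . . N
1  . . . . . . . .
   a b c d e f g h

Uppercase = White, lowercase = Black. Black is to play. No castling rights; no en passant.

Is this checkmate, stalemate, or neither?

neither

Black to move; black king on a8.
In check: yes, from the white rook on a4.
Legal moves for Black: Na6.
Black is in check but has 1 legal move → neither.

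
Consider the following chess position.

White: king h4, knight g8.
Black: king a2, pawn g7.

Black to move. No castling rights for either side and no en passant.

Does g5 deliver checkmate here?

After g5: white king on h4; in check: yes, from the black pawn on g5.
White has 5 legal replies: Kh5, Kxg5, Kg4, Kh3, Kg3.
In check but a legal move exists → not checkmate.

no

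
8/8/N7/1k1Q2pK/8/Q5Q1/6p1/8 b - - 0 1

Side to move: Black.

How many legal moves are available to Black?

Black to move; king on b5.
In check: yes, from the white queen on d5.
Legal moves: Kb6.
Count: 1.

1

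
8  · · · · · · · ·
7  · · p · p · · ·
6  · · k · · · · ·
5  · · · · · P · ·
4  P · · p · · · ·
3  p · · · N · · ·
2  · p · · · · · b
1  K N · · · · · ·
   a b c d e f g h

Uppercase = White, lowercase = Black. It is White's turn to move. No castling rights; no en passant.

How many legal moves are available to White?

1

White to move; king on a1.
In check: yes, from the black pawn on b2.
Legal moves: Ka2.
Count: 1.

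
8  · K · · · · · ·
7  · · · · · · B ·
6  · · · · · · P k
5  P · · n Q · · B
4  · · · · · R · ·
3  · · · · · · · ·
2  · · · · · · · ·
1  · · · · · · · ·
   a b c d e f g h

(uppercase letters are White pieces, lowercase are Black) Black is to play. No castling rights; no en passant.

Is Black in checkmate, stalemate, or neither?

Black to move; black king on h6.
In check: yes, from the white bishop on g7.
King squares — g5: attacked by Qe5; h5: attacked by Qe5; g6: attacked by Bh5; g7: attacked by Qe5; h7: attacked by Pg6.
Legal moves for Black: none.
In check with no legal moves → checkmate.

checkmate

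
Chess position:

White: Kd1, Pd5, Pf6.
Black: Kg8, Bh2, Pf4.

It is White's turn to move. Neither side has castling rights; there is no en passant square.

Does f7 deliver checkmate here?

no

After f7: black king on g8; in check: yes, from the white pawn on f7.
Black has 5 legal replies: Kh8, Kf8, Kh7, Kg7, Kxf7.
In check but a legal move exists → not checkmate.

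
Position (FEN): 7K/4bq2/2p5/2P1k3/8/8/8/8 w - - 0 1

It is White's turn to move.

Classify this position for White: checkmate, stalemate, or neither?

White to move; white king on h8.
In check: no.
King squares — g7: attacked by Qf7; h7: attacked by Qf7; g8: attacked by Qf7.
Legal moves for White: none.
Not in check and no legal moves → stalemate.

stalemate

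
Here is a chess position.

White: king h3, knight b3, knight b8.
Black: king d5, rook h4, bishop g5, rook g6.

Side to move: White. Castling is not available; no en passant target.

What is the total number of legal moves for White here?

2

White to move; king on h3.
In check: yes, from the black rook on h4.
Legal moves: Kg3, Kg2.
Count: 2.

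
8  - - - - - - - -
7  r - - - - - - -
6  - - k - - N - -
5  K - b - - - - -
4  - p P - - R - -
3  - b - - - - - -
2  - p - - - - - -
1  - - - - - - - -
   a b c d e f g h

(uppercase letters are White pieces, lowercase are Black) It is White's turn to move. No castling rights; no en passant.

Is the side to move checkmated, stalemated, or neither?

checkmate

White to move; white king on a5.
In check: yes, from the black rook on a7.
King squares — a4: attacked by Bb3; b4: attacked by Bc5; b5: attacked by Kc6; a6: attacked by Ra7; b6: attacked by Bc5.
Legal moves for White: none.
In check with no legal moves → checkmate.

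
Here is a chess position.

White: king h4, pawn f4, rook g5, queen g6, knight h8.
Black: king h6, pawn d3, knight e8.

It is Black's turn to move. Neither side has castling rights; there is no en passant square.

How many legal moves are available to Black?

Black to move; king on h6.
In check: yes, from the white queen on g6.
Legal moves: none.
Count: 0.

0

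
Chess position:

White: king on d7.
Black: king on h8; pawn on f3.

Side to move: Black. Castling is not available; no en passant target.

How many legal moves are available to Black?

4

Black to move; king on h8.
In check: no.
Legal moves: Kg8, Kh7, Kg7, f2.
Count: 4.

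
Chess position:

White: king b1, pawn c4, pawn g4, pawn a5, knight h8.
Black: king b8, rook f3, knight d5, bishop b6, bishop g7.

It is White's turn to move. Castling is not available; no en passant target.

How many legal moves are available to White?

10

White to move; king on b1.
In check: no.
Legal moves: Nf7, Ng6, Kc2, Ka2, Kc1, axb6, cxd5, a6, g5, c5.
Count: 10.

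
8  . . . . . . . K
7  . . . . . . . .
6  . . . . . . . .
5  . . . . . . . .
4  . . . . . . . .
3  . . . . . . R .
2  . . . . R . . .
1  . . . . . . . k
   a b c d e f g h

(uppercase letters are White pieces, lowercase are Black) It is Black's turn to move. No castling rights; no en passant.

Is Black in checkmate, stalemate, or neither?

Black to move; black king on h1.
In check: no.
King squares — g1: attacked by Rg3; g2: attacked by Re2; h2: attacked by Re2.
Legal moves for Black: none.
Not in check and no legal moves → stalemate.

stalemate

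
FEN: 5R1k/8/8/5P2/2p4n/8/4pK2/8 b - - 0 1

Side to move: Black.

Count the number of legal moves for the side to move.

2

Black to move; king on h8.
In check: yes, from the white rook on f8.
Legal moves: Kh7, Kg7.
Count: 2.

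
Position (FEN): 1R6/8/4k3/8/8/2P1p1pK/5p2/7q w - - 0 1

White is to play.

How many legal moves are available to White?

White to move; king on h3.
In check: yes, from the black queen on h1.
Legal moves: Kg4, Kxg3.
Count: 2.

2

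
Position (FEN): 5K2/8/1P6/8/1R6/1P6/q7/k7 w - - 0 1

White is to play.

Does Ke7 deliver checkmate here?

no

After Ke7: black king on a1; in check: no.
Black is not in check, so this cannot be checkmate.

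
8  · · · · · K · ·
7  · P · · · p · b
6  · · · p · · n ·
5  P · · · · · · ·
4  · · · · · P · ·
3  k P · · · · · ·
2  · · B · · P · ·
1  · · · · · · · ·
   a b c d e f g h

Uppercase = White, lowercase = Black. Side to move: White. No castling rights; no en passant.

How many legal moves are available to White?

White to move; king on f8.
In check: yes, from the black knight on g6.
Legal moves: Ke8, Kg7, Kxf7, Bxg6.
Count: 4.

4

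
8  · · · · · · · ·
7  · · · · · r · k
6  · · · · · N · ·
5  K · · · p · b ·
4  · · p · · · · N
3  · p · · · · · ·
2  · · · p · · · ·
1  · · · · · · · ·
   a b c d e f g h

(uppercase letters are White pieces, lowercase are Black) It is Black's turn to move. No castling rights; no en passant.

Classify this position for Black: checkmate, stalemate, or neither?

Black to move; black king on h7.
In check: yes, from the white knight on f6.
King squares — g6: attacked by Nh4; h6: available; g7: available; g8: attacked by Nf6; h8: available.
Legal moves for Black: Kh8, Kg7, Kh6, Rxf6, Bxf6.
Black is in check but has 5 legal moves → neither.

neither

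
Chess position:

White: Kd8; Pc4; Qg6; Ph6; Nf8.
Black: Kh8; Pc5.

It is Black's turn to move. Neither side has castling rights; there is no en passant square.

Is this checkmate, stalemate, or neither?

stalemate

Black to move; black king on h8.
In check: no.
King squares — g7: attacked by Qg6; h7: attacked by Qg6; g8: attacked by Qg6.
Legal moves for Black: none.
Not in check and no legal moves → stalemate.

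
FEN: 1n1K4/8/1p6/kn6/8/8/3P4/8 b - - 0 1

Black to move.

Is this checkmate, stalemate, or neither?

neither

Black to move; black king on a5.
In check: no.
Legal moves for Black: Nd7, Nc6+, Na6, Nc7, Na7, Nd6, Nd4, Nc3, Na3, Ka6, Kb4, Ka4.
Black has 12 legal moves and is not in check → neither.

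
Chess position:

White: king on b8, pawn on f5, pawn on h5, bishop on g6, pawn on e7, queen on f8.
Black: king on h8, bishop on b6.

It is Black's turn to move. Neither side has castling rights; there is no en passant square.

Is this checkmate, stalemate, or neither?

checkmate

Black to move; black king on h8.
In check: yes, from the white queen on f8.
King squares — g7: attacked by Qf8; h7: attacked by Bg6; g8: attacked by Qf8.
Legal moves for Black: none.
In check with no legal moves → checkmate.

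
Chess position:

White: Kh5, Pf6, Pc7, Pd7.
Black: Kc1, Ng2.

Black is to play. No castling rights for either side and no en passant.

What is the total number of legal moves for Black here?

Black to move; king on c1.
In check: no.
Legal moves: Nh4, Nf4+, Ne3, Ne1, Kd2, Kc2, Kb2, Kd1, Kb1.
Count: 9.

9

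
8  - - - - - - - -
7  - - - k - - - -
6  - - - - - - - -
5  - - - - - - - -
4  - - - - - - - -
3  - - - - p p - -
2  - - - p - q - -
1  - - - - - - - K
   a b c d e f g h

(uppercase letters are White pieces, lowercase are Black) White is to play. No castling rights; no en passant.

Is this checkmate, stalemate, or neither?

stalemate

White to move; white king on h1.
In check: no.
King squares — g1: attacked by Qf2; g2: attacked by Qf2; h2: attacked by Qf2.
Legal moves for White: none.
Not in check and no legal moves → stalemate.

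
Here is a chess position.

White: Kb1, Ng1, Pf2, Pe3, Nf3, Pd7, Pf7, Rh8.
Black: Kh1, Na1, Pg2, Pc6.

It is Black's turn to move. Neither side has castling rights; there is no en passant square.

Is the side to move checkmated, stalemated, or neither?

Black to move; black king on h1.
In check: yes, from the white rook on h8.
King squares — g1: attacked by Nf3; g2: own pawn; h2: attacked by Nf3.
Legal moves for Black: none.
In check with no legal moves → checkmate.

checkmate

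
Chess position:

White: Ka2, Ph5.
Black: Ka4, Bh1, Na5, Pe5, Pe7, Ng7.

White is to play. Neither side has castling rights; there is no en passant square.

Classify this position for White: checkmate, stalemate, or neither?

White to move; white king on a2.
In check: no.
Legal moves for White: Kb2, Kb1, Ka1, h6.
White has 4 legal moves and is not in check → neither.

neither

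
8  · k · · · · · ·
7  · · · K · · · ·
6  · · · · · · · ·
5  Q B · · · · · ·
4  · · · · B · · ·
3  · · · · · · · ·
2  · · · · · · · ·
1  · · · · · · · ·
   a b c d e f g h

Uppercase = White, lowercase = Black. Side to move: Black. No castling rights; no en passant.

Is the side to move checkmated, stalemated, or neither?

stalemate

Black to move; black king on b8.
In check: no.
King squares — a7: attacked by Qa5; b7: attacked by Be4; c7: attacked by Qa5; a8: attacked by Be4; c8: attacked by Kd7.
Legal moves for Black: none.
Not in check and no legal moves → stalemate.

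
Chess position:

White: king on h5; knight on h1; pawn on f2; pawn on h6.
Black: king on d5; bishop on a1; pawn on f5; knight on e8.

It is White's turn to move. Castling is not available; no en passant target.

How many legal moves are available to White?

7

White to move; king on h5.
In check: no.
Legal moves: Kg6, Kg5, Kh4, Ng3, h7, f3, f4.
Count: 7.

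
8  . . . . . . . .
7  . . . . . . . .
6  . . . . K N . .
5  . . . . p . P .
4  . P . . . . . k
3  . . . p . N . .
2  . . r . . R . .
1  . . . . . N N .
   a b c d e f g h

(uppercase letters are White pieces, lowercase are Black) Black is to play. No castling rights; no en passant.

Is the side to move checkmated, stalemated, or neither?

Black to move; black king on h4.
In check: yes, from the white knight on f3.
King squares — g3: attacked by Nf1; h3: attacked by Ng1; g4: attacked by Nf6; g5: attacked by Nf3; h5: attacked by Nf6.
Legal moves for Black: none.
In check with no legal moves → checkmate.

checkmate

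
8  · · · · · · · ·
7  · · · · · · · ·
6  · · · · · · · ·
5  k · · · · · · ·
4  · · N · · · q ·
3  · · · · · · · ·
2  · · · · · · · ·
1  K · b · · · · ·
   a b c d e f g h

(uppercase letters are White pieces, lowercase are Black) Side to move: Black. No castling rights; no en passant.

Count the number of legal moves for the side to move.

5

Black to move; king on a5.
In check: yes, from the white knight on c4.
Legal moves: Ka6, Kb5, Kb4, Ka4, Qxc4.
Count: 5.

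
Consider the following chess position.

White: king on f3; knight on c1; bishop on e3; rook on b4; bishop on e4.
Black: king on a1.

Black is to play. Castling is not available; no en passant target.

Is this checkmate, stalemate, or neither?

Black to move; black king on a1.
In check: no.
King squares — b1: attacked by Rb4; a2: attacked by Nc1; b2: attacked by Rb4.
Legal moves for Black: none.
Not in check and no legal moves → stalemate.

stalemate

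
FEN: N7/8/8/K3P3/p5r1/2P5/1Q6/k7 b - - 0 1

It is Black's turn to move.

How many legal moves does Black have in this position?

Black to move; king on a1.
In check: yes, from the white queen on b2.
Legal moves: Kxb2.
Count: 1.

1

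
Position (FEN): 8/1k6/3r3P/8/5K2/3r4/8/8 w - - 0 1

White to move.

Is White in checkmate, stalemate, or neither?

White to move; white king on f4.
In check: no.
Legal moves for White: Kg5, Kf5, Ke5, Kg4, Ke4, h7.
White has 6 legal moves and is not in check → neither.

neither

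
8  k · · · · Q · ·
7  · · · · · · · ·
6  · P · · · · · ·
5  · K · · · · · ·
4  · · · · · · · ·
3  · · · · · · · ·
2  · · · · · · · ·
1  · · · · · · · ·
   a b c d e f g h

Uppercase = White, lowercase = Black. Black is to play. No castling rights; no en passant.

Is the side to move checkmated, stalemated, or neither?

neither

Black to move; black king on a8.
In check: yes, from the white queen on f8.
Legal moves for Black: Kb7.
Black is in check but has 1 legal move → neither.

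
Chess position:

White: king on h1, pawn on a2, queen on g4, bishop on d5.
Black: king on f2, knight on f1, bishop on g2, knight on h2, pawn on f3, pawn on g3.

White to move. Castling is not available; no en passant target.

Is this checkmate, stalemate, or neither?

checkmate

White to move; white king on h1.
In check: yes, from the black bishop on g2.
King squares — g1: attacked by Kf2; g2: attacked by Kf2; h2: attacked by Nf1.
Legal moves for White: none.
In check with no legal moves → checkmate.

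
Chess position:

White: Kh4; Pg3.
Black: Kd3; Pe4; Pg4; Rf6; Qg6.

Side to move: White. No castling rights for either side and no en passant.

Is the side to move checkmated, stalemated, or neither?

White to move; white king on h4.
In check: no.
King squares — g3: own pawn; h3: attacked by Pg4; g4: attacked by Qg6; g5: attacked by Qg6; h5: attacked by Qg6.
Legal moves for White: none.
Not in check and no legal moves → stalemate.

stalemate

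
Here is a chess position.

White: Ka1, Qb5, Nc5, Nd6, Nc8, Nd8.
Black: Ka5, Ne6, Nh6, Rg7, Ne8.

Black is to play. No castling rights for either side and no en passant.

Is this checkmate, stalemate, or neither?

Black to move; black king on a5.
In check: yes, from the white queen on b5.
King squares — a4: attacked by Qb5; b4: attacked by Qb5; b5: attacked by Nd6; a6: attacked by Qb5; b6: attacked by Qb5.
Legal moves for Black: none.
In check with no legal moves → checkmate.

checkmate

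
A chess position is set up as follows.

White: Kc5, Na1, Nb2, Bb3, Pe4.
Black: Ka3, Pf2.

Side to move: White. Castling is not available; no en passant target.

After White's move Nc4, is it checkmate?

After Nc4: black king on a3; in check: yes, from the white knight on c4.
King squares — a2: attacked by Bb3; b2: attacked by Nc4; b3: attacked by Na1; a4: attacked by Bb3; b4: attacked by Kc5.
Black has no legal moves → checkmate.

yes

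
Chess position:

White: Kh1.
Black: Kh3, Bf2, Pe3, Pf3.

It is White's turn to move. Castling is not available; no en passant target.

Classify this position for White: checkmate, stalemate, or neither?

stalemate

White to move; white king on h1.
In check: no.
King squares — g1: attacked by Bf2; g2: attacked by Pf3; h2: attacked by Kh3.
Legal moves for White: none.
Not in check and no legal moves → stalemate.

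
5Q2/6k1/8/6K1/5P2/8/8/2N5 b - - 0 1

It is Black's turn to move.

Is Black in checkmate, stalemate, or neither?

Black to move; black king on g7.
In check: yes, from the white queen on f8.
King squares — f6: attacked by Kg5; g6: attacked by Kg5; h6: attacked by Kg5; f7: attacked by Qf8; h7: available; f8: available; g8: attacked by Qf8; h8: attacked by Qf8.
Legal moves for Black: Kxf8, Kh7.
Black is in check but has 2 legal moves → neither.

neither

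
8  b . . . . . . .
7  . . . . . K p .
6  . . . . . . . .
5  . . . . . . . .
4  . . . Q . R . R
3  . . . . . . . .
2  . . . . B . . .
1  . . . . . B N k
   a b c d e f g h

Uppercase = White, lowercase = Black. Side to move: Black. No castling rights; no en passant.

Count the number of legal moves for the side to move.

Black to move; king on h1.
In check: yes, from the white rook on h4.
Legal moves: none.
Count: 0.

0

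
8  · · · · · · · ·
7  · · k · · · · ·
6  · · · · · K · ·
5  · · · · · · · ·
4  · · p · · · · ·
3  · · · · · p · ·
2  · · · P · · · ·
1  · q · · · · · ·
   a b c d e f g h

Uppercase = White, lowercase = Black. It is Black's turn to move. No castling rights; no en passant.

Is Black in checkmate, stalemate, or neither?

neither

Black to move; black king on c7.
In check: no.
Legal moves for Black include: Kd8, Kc8, Kb8, Kd7, Kb7, Kd6, Kc6, Kb6, Qb8, Qh7, Qb7, Qg6+, Qb6+, Qf5+, Qb5, Qe4, Qb4, Qd3, ... (list truncated; more exist).
Black has legal moves and is not in check → neither.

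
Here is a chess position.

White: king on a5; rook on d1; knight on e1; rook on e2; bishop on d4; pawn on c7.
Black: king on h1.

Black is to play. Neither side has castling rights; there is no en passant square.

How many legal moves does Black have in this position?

Black to move; king on h1.
In check: no.
Legal moves: none.
Count: 0.

0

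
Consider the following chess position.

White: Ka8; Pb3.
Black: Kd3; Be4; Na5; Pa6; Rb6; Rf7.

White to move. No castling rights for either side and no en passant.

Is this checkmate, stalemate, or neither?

checkmate

White to move; white king on a8.
In check: yes, from the black bishop on e4.
King squares — a7: attacked by Rf7; b7: attacked by Be4; b8: attacked by Rb6.
Legal moves for White: none.
In check with no legal moves → checkmate.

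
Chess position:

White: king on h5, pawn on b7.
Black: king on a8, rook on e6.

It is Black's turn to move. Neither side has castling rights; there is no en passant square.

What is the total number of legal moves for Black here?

Black to move; king on a8.
In check: yes, from the white pawn on b7.
Legal moves: Kb8, Kxb7, Ka7.
Count: 3.

3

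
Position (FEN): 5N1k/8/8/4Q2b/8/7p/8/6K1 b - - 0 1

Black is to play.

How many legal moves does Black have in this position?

Black to move; king on h8.
In check: yes, from the white queen on e5.
Legal moves: Kg8.
Count: 1.

1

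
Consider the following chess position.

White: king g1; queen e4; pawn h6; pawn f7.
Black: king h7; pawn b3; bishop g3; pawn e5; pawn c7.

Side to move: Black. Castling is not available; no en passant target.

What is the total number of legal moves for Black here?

2

Black to move; king on h7.
In check: yes, from the white queen on e4.
Legal moves: Kh8, Kxh6.
Count: 2.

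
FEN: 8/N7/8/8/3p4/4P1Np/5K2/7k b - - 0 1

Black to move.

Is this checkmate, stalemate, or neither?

neither

Black to move; black king on h1.
In check: yes, from the white knight on g3.
Legal moves for Black: Kh2.
Black is in check but has 1 legal move → neither.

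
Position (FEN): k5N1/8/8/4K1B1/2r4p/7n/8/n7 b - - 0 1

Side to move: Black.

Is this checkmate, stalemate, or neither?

neither

Black to move; black king on a8.
In check: no.
Legal moves for Black include: Kb8, Kb7, Ka7, Rc8, Rc7, Rc6, Rc5+, Rg4, Rf4, Re4+, Rd4, Rb4, Ra4, Rc3, Rc2, Rc1, Nxg5, Nf4, ... (list truncated; more exist).
Black has legal moves and is not in check → neither.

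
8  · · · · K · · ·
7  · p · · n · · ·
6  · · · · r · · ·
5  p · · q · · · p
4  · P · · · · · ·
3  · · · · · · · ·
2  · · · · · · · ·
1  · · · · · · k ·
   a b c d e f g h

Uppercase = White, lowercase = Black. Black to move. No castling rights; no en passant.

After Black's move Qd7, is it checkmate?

no

After Qd7: white king on e8; in check: yes, from the black queen on d7.
White has 3 legal replies: Kf8, Kf7, Kxd7.
In check but a legal move exists → not checkmate.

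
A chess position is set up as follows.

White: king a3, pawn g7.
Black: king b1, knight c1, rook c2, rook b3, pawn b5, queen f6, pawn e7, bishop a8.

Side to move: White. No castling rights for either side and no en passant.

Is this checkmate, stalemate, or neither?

White to move; white king on a3.
In check: yes, from the black rook on b3.
King squares — a2: attacked by Kb1; b2: attacked by Kb1; b3: attacked by Nc1; a4: attacked by Pb5; b4: attacked by Rb3.
Legal moves for White: none.
In check with no legal moves → checkmate.

checkmate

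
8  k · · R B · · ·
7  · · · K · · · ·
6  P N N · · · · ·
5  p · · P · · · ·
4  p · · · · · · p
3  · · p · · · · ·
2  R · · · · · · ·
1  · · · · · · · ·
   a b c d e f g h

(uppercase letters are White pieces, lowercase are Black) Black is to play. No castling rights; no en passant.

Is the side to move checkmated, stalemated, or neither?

Black to move; black king on a8.
In check: yes, from the white knight on b6 and the white rook on d8.
King squares — a7: attacked by Nc6; b7: attacked by Pa6; b8: attacked by Nc6.
Legal moves for Black: none.
In check with no legal moves → checkmate.

checkmate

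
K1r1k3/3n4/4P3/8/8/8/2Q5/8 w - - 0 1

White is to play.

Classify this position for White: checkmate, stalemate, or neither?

neither

White to move; white king on a8.
In check: yes, from the black rook on c8.
King squares — a7: available; b7: available; b8: attacked by Nd7.
Legal moves for White: Kb7, Ka7, Qxc8+.
White is in check but has 3 legal moves → neither.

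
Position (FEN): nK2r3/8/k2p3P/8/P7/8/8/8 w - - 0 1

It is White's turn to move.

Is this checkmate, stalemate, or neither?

White to move; white king on b8.
In check: yes, from the black rook on e8.
King squares — a7: attacked by Ka6; b7: attacked by Ka6; c7: attacked by Na8; a8: attacked by Re8; c8: attacked by Re8.
Legal moves for White: none.
In check with no legal moves → checkmate.

checkmate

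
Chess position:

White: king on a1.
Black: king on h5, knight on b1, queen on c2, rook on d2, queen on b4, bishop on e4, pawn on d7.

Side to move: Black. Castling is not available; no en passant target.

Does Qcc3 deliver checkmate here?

After Qcc3: white king on a1; in check: yes, from the black queen on c3.
King squares — b1: attacked by Qb4; a2: attacked by Rd2; b2: attacked by Rd2.
White has no legal moves → checkmate.

yes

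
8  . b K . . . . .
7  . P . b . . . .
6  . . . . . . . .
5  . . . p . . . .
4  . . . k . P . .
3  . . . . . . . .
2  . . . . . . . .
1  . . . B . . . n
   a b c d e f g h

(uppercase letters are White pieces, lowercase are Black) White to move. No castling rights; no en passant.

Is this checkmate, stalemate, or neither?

neither

White to move; white king on c8.
In check: yes, from the black bishop on d7.
Legal moves for White: Kd8, Kxb8, Kxd7.
White is in check but has 3 legal moves → neither.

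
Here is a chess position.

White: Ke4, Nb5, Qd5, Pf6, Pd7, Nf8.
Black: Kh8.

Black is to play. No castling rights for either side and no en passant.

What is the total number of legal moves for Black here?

0

Black to move; king on h8.
In check: no.
Legal moves: none.
Count: 0.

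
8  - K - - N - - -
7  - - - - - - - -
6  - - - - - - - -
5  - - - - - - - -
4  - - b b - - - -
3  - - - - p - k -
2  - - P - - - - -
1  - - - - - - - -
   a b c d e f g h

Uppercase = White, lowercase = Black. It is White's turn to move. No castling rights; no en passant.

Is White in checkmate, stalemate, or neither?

White to move; white king on b8.
In check: no.
Legal moves for White: Ng7, Nc7, Nf6, Nd6, Kc8, Ka8, Kc7, Kb7, c3.
White has 9 legal moves and is not in check → neither.

neither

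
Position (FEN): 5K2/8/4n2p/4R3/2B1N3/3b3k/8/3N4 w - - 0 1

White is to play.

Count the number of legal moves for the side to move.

6

White to move; king on f8.
In check: yes, from the black knight on e6.
Legal moves: Kg8, Ke8, Kf7, Ke7, Rxe6, Bxe6+.
Count: 6.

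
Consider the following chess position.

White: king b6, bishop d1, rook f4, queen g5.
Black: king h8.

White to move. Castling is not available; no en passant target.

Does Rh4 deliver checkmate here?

yes

After Rh4: black king on h8; in check: yes, from the white rook on h4.
King squares — g7: attacked by Qg5; h7: attacked by Rh4; g8: attacked by Qg5.
Black has no legal moves → checkmate.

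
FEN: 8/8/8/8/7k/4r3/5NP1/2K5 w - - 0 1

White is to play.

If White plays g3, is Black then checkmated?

no

After g3: black king on h4; in check: yes, from the white pawn on g3.
Black has 4 legal replies: Kh5, Kg5, Kxg3, Rxg3.
In check but a legal move exists → not checkmate.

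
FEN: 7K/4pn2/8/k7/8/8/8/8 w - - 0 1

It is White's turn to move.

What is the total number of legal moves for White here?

3

White to move; king on h8.
In check: yes, from the black knight on f7.
Legal moves: Kg8, Kh7, Kg7.
Count: 3.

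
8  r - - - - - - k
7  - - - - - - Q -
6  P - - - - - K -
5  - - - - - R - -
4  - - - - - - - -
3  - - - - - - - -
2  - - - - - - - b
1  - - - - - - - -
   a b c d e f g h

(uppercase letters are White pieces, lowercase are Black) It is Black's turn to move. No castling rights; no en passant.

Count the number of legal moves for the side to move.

0

Black to move; king on h8.
In check: yes, from the white queen on g7.
Legal moves: none.
Count: 0.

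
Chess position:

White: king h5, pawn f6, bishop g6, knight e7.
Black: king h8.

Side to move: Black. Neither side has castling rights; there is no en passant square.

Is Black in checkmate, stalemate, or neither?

stalemate

Black to move; black king on h8.
In check: no.
King squares — g7: attacked by Pf6; h7: attacked by Bg6; g8: attacked by Ne7.
Legal moves for Black: none.
Not in check and no legal moves → stalemate.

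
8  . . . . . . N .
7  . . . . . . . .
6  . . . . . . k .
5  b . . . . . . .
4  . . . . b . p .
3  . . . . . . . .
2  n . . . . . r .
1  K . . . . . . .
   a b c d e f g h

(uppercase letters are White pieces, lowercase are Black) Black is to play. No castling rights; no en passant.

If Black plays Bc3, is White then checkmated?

After Bc3: white king on a1; in check: yes, from the black bishop on c3.
King squares — b1: attacked by Be4; a2: attacked by Rg2; b2: attacked by Rg2.
White has no legal moves → checkmate.

yes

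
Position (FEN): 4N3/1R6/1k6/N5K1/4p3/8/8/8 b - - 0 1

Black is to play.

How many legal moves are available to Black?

3

Black to move; king on b6.
In check: yes, from the white rook on b7.
Legal moves: Ka6, Kc5, Kxa5.
Count: 3.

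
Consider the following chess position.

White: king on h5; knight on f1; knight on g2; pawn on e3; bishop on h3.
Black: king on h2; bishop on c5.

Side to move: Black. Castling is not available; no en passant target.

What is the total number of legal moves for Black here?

3

Black to move; king on h2.
In check: yes, from the white knight on f1.
Legal moves: Kxh3, Kh1, Kg1.
Count: 3.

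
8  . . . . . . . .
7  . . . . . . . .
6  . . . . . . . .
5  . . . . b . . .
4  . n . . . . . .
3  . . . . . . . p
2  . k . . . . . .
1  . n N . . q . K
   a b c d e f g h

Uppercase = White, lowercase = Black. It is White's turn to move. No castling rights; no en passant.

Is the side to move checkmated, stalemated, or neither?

checkmate

White to move; white king on h1.
In check: yes, from the black queen on f1.
King squares — g1: attacked by Qf1; g2: attacked by Qf1; h2: attacked by Be5.
Legal moves for White: none.
In check with no legal moves → checkmate.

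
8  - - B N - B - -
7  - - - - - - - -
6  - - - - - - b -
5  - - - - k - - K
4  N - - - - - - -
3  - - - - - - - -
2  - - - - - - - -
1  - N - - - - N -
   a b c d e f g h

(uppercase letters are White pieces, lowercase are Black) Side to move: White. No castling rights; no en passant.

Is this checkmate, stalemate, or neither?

White to move; white king on h5.
In check: yes, from the black bishop on g6.
King squares — g4: available; h4: available; g5: available; g6: available; h6: available.
Legal moves for White: Kh6, Kxg6, Kg5, Kh4, Kg4.
White is in check but has 5 legal moves → neither.

neither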